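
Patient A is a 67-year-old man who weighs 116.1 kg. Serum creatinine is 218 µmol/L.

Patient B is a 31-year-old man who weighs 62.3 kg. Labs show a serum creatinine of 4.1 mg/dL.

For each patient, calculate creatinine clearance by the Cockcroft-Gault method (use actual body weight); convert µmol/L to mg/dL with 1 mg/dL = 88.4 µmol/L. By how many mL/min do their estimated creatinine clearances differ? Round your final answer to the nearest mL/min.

25 mL/min

Patient A: SCr = 218 / 88.4 = 2.466 mg/dL
Patient A: CrCl = (140 − 67) × 116.1 / (72 × 2.466) = 8475.3 / 177.55 ≈ 47.7 mL/min
Patient B: CrCl = (140 − 31) × 62.3 / (72 × 4.1) = 6790.7 / 295.20 ≈ 23.0 mL/min
|47.7 − 23.0| = 24.7 mL/min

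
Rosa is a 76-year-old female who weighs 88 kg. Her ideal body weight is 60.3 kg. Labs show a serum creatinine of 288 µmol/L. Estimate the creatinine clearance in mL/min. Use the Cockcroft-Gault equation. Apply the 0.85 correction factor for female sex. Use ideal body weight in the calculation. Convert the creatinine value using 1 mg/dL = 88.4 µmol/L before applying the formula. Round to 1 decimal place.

SCr = 288 / 88.4 = 3.258 mg/dL
CrCl = (140 − 76) × 60.3 / (72 × 3.258) × 0.85 = 3859.2 / 234.58 × 0.85 ≈ 14.0 mL/min

14.0 mL/min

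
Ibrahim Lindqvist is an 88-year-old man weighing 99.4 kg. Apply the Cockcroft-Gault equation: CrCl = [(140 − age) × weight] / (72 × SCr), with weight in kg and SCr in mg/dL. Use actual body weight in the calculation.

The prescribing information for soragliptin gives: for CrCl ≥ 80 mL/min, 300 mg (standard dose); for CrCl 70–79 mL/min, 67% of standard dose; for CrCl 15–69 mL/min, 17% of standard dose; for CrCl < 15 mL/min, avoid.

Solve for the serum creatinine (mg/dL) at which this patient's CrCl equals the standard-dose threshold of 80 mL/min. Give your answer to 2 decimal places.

Standard dose requires CrCl ≥ 80 mL/min.
Set (140 − 88) × 99.4 / (72 × SCr) = 80
SCr = (140 − 88) × 99.4 / (72 × 80) = 0.897 mg/dL

0.90 mg/dL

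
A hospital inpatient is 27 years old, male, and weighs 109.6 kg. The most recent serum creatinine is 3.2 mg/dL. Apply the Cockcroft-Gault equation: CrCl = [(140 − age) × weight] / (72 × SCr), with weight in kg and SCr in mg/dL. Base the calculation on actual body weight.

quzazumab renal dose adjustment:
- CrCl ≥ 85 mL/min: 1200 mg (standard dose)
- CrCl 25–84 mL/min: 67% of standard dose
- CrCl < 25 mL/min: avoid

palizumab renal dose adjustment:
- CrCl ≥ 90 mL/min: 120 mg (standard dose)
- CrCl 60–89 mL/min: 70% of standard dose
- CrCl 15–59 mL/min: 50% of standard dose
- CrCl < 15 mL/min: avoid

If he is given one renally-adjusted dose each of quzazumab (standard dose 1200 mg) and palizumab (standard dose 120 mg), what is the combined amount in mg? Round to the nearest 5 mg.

865 mg

CrCl = (140 − 27) × 109.6 / (72 × 3.2) = 12384.8 / 230.40 ≈ 53.8 mL/min
CrCl ≈ 54 mL/min.
quzazumab: 25–84 mL/min → 67% of 1200 mg = 804 mg.
palizumab: 15–59 mL/min → 50% of 120 mg = 60 mg.
Total = 804 + 60 = 864 mg.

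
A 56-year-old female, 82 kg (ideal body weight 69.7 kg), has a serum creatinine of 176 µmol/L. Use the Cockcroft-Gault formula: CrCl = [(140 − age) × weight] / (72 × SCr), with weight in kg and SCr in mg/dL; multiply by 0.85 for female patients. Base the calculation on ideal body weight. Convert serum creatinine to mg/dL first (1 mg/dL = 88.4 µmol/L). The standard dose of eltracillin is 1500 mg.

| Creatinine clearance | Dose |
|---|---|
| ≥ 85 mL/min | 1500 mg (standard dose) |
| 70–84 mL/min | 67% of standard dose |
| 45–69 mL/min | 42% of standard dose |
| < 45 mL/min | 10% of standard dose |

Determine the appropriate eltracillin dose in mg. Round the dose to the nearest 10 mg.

150 mg

SCr = 176 / 88.4 = 1.991 mg/dL
CrCl = (140 − 56) × 69.7 / (72 × 1.991) × 0.85 = 5854.8 / 143.35 × 0.85 ≈ 34.7 mL/min
CrCl ≈ 35 mL/min → bracket < 45 mL/min.
10% of 1500 mg = 150 mg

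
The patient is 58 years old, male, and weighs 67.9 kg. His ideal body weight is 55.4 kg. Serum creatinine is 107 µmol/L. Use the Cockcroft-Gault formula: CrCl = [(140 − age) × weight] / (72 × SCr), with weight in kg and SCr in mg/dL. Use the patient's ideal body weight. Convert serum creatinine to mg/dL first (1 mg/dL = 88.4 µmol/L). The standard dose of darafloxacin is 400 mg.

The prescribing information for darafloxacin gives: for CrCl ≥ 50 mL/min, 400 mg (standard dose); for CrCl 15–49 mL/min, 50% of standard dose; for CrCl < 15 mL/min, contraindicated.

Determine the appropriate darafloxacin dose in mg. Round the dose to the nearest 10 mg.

400 mg

SCr = 107 / 88.4 = 1.21 mg/dL
CrCl = (140 − 58) × 55.4 / (72 × 1.21) = 4542.8 / 87.12 ≈ 52.1 mL/min
CrCl ≈ 52 mL/min → bracket ≥ 50 mL/min.
100% of 400 mg = 400 mg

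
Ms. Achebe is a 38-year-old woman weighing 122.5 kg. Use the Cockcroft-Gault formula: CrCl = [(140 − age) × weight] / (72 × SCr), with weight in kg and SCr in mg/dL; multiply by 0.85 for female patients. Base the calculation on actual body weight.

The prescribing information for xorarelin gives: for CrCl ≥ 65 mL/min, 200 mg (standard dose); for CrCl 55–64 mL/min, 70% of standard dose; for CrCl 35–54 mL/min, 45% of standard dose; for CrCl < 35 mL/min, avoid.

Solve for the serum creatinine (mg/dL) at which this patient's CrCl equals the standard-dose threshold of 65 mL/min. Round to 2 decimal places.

Standard dose requires CrCl ≥ 65 mL/min.
Set (140 − 38) × 122.5 × 0.85 / (72 × SCr) = 65
SCr = (140 − 38) × 122.5 × 0.85 / (72 × 65) = 2.269 mg/dL

2.27 mg/dL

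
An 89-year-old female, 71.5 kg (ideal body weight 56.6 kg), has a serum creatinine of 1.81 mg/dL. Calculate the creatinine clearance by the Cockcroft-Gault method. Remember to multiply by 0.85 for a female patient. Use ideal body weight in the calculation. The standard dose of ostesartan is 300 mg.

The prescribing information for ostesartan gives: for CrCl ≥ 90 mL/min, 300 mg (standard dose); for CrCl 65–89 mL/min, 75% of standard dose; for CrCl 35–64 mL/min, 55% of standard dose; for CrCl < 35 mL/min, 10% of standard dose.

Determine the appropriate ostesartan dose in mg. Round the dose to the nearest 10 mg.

CrCl = (140 − 89) × 56.6 / (72 × 1.81) × 0.85 = 2886.6 / 130.32 × 0.85 ≈ 18.8 mL/min
CrCl ≈ 19 mL/min → bracket < 35 mL/min.
10% of 300 mg = 30 mg

30 mg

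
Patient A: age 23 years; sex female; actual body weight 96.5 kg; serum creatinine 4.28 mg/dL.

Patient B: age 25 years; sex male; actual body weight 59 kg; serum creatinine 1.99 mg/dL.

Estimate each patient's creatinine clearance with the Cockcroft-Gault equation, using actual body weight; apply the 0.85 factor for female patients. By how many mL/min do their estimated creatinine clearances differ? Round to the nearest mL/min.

Patient A: CrCl = (140 − 23) × 96.5 / (72 × 4.28) × 0.85 = 11290.5 / 308.16 × 0.85 ≈ 31.1 mL/min
Patient B: CrCl = (140 − 25) × 59 / (72 × 1.99) = 6785.0 / 143.28 ≈ 47.4 mL/min
|31.1 − 47.4| = 16.3 mL/min

16 mL/min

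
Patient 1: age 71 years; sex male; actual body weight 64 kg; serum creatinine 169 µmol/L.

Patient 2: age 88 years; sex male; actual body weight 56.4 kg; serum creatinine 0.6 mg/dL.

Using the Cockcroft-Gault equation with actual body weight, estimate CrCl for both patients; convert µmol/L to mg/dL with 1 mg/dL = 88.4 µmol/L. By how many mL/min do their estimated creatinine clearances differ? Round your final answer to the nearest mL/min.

36 mL/min

Patient 1: SCr = 169 / 88.4 = 1.912 mg/dL
Patient 1: CrCl = (140 − 71) × 64 / (72 × 1.912) = 4416.0 / 137.66 ≈ 32.1 mL/min
Patient 2: CrCl = (140 − 88) × 56.4 / (72 × 0.6) = 2932.8 / 43.20 ≈ 67.9 mL/min
|32.1 − 67.9| = 35.8 mL/min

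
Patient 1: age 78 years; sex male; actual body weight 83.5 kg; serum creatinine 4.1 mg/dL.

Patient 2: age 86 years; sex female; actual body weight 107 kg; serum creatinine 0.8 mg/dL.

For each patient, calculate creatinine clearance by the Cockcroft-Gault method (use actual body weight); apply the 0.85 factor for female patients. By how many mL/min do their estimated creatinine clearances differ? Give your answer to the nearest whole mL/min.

68 mL/min

Patient 1: CrCl = (140 − 78) × 83.5 / (72 × 4.1) = 5177.0 / 295.20 ≈ 17.5 mL/min
Patient 2: CrCl = (140 − 86) × 107 / (72 × 0.8) × 0.85 = 5778.0 / 57.60 × 0.85 ≈ 85.3 mL/min
|17.5 − 85.3| = 67.8 mL/min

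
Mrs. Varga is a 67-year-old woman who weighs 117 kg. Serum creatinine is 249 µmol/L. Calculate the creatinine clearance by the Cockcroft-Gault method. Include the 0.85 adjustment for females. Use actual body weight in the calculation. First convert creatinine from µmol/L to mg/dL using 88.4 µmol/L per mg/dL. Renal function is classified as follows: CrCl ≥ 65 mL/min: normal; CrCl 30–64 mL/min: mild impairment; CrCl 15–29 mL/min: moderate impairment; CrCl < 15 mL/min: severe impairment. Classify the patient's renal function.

SCr = 249 / 88.4 = 2.817 mg/dL
CrCl = (140 − 67) × 117 / (72 × 2.817) × 0.85 = 8541.0 / 202.82 × 0.85 ≈ 35.8 mL/min
36 mL/min falls in the 'mild impairment' range.

mild impairment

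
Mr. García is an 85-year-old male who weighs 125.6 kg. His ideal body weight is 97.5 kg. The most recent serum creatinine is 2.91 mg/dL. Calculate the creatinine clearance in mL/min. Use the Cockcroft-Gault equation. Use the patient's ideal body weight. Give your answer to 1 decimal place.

CrCl = (140 − 85) × 97.5 / (72 × 2.91) = 5362.5 / 209.52 ≈ 25.6 mL/min

25.6 mL/min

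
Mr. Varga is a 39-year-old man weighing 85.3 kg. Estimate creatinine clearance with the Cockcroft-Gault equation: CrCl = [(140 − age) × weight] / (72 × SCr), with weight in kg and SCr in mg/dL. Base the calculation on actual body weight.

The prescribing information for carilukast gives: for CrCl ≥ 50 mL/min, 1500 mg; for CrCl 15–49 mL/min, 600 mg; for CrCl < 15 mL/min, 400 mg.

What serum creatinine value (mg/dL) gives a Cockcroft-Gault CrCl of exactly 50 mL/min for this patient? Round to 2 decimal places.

2.39 mg/dL

Standard dose requires CrCl ≥ 50 mL/min.
Set (140 − 39) × 85.3 / (72 × SCr) = 50
SCr = (140 − 39) × 85.3 / (72 × 50) = 2.393 mg/dL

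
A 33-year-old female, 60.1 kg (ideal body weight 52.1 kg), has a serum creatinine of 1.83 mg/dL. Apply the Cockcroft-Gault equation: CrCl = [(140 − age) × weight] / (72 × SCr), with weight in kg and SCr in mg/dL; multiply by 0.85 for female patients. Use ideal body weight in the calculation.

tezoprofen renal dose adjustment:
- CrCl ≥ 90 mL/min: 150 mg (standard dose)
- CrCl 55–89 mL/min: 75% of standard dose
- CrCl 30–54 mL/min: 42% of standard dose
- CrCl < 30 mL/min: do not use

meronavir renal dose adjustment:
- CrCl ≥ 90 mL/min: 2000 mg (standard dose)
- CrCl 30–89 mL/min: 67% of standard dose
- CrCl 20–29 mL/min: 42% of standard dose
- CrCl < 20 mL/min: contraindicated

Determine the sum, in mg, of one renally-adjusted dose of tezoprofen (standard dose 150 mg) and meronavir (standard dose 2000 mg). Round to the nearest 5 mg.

CrCl = (140 − 33) × 52.1 / (72 × 1.83) × 0.85 = 5574.7 / 131.76 × 0.85 ≈ 36.0 mL/min
CrCl ≈ 36 mL/min.
tezoprofen: 30–54 mL/min → 42% of 150 mg = 63 mg.
meronavir: 30–89 mL/min → 67% of 2000 mg = 1340 mg.
Total = 63 + 1340 = 1403 mg.

1405 mg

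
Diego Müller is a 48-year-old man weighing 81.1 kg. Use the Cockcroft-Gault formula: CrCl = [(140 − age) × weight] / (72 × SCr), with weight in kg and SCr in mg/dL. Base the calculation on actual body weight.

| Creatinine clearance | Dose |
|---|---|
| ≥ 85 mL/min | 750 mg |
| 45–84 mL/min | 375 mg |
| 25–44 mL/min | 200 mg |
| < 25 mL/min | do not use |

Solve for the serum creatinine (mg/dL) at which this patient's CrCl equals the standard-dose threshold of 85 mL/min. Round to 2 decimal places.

Standard dose requires CrCl ≥ 85 mL/min.
Set (140 − 48) × 81.1 / (72 × SCr) = 85
SCr = (140 − 48) × 81.1 / (72 × 85) = 1.219 mg/dL

1.22 mg/dL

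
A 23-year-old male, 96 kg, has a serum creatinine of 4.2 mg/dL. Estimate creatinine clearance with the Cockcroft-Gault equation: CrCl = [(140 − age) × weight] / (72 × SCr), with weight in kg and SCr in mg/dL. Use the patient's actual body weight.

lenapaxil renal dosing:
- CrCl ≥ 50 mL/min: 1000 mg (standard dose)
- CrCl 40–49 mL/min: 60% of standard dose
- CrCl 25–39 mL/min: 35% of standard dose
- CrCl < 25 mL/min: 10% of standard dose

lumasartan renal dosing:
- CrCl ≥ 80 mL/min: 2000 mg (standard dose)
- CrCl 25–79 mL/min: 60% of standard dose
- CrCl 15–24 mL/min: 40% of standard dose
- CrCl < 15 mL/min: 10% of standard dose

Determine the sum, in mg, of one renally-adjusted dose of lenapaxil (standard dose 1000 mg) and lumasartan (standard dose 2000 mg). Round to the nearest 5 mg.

1550 mg

CrCl = (140 − 23) × 96 / (72 × 4.2) = 11232.0 / 302.40 ≈ 37.1 mL/min
CrCl ≈ 37 mL/min.
lenapaxil: 25–39 mL/min → 35% of 1000 mg = 350 mg.
lumasartan: 25–79 mL/min → 60% of 2000 mg = 1200 mg.
Total = 350 + 1200 = 1550 mg.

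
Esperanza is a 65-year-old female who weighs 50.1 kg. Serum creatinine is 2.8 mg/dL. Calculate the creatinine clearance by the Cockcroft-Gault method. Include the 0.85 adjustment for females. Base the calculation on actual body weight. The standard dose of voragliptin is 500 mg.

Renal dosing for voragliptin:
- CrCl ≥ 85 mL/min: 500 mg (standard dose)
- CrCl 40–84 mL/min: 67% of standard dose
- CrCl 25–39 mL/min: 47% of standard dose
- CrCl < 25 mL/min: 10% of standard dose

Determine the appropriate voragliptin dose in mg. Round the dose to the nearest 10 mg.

CrCl = (140 − 65) × 50.1 / (72 × 2.8) × 0.85 = 3757.5 / 201.60 × 0.85 ≈ 15.8 mL/min
CrCl ≈ 16 mL/min → bracket < 25 mL/min.
10% of 500 mg = 50 mg

50 mg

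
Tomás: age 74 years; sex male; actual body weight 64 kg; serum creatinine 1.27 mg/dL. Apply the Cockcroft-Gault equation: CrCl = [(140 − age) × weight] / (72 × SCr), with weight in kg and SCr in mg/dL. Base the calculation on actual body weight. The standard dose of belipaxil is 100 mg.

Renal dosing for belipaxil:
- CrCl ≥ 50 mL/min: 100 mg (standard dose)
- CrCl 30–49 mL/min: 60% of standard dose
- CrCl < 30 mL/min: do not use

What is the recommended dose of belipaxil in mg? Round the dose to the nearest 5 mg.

CrCl = (140 − 74) × 64 / (72 × 1.27) = 4224.0 / 91.44 ≈ 46.2 mL/min
CrCl ≈ 46 mL/min → bracket 30–49 mL/min.
60% of 100 mg = 60 mg

60 mg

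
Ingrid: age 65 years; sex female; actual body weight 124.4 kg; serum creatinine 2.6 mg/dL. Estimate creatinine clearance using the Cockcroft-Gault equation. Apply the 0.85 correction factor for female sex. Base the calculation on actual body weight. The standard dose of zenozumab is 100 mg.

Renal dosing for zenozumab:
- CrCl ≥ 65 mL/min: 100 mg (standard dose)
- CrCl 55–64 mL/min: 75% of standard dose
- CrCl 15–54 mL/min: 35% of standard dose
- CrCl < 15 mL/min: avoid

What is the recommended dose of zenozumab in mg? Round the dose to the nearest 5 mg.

CrCl = (140 − 65) × 124.4 / (72 × 2.6) × 0.85 = 9330.0 / 187.20 × 0.85 ≈ 42.4 mL/min
CrCl ≈ 42 mL/min → bracket 15–54 mL/min.
35% of 100 mg = 35 mg

35 mg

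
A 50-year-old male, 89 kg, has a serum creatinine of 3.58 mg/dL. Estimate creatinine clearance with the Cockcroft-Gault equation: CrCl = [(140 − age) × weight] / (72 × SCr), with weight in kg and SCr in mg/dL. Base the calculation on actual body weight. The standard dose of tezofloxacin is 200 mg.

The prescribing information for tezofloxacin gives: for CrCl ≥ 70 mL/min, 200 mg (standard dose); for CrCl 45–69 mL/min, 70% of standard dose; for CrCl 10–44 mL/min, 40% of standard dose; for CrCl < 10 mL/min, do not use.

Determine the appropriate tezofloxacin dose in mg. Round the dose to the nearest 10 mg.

80 mg

CrCl = (140 − 50) × 89 / (72 × 3.58) = 8010.0 / 257.76 ≈ 31.1 mL/min
CrCl ≈ 31 mL/min → bracket 10–44 mL/min.
40% of 200 mg = 80 mg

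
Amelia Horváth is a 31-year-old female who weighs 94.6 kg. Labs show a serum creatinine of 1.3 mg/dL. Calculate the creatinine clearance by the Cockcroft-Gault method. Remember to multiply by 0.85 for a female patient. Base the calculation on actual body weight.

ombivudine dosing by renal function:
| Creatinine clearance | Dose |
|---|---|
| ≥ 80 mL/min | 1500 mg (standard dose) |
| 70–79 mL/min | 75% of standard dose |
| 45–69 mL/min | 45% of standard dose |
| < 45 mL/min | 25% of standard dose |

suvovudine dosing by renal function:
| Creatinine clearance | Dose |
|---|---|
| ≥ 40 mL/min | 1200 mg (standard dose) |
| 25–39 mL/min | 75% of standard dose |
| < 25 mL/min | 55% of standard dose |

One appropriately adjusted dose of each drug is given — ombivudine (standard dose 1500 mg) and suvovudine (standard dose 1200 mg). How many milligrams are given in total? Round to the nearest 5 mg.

2700 mg

CrCl = (140 − 31) × 94.6 / (72 × 1.3) × 0.85 = 10311.4 / 93.60 × 0.85 ≈ 93.6 mL/min
CrCl ≈ 94 mL/min.
ombivudine: ≥ 80 mL/min → 100% of 1500 mg = 1500 mg.
suvovudine: ≥ 40 mL/min → 100% of 1200 mg = 1200 mg.
Total = 1500 + 1200 = 2700 mg.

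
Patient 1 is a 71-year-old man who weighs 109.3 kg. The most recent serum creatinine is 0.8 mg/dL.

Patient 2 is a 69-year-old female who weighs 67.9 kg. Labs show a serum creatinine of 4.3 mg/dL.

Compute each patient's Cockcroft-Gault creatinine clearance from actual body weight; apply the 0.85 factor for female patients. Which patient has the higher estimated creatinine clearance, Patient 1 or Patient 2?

Patient 1

Patient 1: CrCl = (140 − 71) × 109.3 / (72 × 0.8) = 7541.7 / 57.60 ≈ 130.9 mL/min
Patient 2: CrCl = (140 − 69) × 67.9 / (72 × 4.3) × 0.85 = 4820.9 / 309.60 × 0.85 ≈ 13.2 mL/min
130.9 vs 13.2 mL/min → Patient 1 is higher.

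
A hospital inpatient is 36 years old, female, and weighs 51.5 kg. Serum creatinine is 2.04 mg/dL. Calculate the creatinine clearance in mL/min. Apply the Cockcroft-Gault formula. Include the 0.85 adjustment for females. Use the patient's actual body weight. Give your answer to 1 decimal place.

31.0 mL/min

CrCl = (140 − 36) × 51.5 / (72 × 2.04) × 0.85 = 5356.0 / 146.88 × 0.85 ≈ 31.0 mL/min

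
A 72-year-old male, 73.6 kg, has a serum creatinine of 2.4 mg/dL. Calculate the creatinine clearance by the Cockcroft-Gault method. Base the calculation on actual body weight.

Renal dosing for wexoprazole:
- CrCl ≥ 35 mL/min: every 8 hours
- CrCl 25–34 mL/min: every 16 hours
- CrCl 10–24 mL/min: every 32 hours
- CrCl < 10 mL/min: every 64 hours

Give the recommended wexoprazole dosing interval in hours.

CrCl = (140 − 72) × 73.6 / (72 × 2.4) = 5004.8 / 172.80 ≈ 29.0 mL/min
CrCl ≈ 29 mL/min → bracket 25–34 mL/min → every 16 hours.

every 16 hours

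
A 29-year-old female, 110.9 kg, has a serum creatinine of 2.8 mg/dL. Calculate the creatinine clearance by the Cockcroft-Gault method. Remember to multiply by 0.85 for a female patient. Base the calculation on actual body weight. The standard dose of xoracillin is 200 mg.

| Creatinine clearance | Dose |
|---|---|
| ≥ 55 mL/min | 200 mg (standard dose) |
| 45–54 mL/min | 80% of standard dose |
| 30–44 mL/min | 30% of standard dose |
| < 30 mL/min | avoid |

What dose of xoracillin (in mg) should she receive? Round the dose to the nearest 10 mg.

160 mg

CrCl = (140 − 29) × 110.9 / (72 × 2.8) × 0.85 = 12309.9 / 201.60 × 0.85 ≈ 51.9 mL/min
CrCl ≈ 52 mL/min → bracket 45–54 mL/min.
80% of 200 mg = 160 mg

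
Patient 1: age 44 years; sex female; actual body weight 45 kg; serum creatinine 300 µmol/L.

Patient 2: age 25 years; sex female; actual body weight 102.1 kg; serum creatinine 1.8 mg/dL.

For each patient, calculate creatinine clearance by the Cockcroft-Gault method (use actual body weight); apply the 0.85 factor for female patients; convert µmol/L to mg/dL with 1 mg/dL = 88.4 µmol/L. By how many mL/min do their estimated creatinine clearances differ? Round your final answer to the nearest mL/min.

62 mL/min

Patient 1: SCr = 300 / 88.4 = 3.394 mg/dL
Patient 1: CrCl = (140 − 44) × 45 / (72 × 3.394) × 0.85 = 4320.0 / 244.37 × 0.85 ≈ 15.0 mL/min
Patient 2: CrCl = (140 − 25) × 102.1 / (72 × 1.8) × 0.85 = 11741.5 / 129.60 × 0.85 ≈ 77.0 mL/min
|15.0 − 77.0| = 62.0 mL/min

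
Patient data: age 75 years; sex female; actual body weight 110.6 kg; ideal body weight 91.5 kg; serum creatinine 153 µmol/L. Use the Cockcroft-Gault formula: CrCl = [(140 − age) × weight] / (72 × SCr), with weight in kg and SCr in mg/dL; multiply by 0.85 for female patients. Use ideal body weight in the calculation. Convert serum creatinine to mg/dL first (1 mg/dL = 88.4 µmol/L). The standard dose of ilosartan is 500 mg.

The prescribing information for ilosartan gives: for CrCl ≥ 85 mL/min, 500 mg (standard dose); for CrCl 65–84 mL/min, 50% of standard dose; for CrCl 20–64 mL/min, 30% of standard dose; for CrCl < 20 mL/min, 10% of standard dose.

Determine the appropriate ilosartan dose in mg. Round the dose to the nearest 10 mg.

SCr = 153 / 88.4 = 1.731 mg/dL
CrCl = (140 − 75) × 91.5 / (72 × 1.731) × 0.85 = 5947.5 / 124.63 × 0.85 ≈ 40.6 mL/min
CrCl ≈ 41 mL/min → bracket 20–64 mL/min.
30% of 500 mg = 150 mg

150 mg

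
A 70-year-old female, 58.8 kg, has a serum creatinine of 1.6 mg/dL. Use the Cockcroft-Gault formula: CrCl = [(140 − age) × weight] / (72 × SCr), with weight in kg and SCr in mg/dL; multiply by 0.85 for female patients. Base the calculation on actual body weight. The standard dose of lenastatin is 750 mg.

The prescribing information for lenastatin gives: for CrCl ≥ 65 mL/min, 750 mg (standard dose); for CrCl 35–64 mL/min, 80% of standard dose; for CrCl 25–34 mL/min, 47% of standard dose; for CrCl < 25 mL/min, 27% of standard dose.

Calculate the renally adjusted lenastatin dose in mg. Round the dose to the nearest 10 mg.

350 mg

CrCl = (140 − 70) × 58.8 / (72 × 1.6) × 0.85 = 4116.0 / 115.20 × 0.85 ≈ 30.4 mL/min
CrCl ≈ 30 mL/min → bracket 25–34 mL/min.
47% of 750 mg = 352.5 mg → 350 mg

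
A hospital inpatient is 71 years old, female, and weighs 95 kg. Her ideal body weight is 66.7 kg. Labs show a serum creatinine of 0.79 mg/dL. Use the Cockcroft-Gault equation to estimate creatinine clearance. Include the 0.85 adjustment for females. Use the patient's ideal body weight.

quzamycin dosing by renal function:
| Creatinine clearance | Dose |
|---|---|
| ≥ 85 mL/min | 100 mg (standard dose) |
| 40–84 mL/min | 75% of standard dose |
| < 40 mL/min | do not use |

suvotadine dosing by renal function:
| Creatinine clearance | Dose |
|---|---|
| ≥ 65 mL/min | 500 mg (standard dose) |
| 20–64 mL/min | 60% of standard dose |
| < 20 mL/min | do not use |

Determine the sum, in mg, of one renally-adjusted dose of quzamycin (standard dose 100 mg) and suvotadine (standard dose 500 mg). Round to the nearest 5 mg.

CrCl = (140 − 71) × 66.7 / (72 × 0.79) × 0.85 = 4602.3 / 56.88 × 0.85 ≈ 68.8 mL/min
CrCl ≈ 69 mL/min.
quzamycin: 40–84 mL/min → 75% of 100 mg = 75 mg.
suvotadine: ≥ 65 mL/min → 100% of 500 mg = 500 mg.
Total = 75 + 500 = 575 mg.

575 mg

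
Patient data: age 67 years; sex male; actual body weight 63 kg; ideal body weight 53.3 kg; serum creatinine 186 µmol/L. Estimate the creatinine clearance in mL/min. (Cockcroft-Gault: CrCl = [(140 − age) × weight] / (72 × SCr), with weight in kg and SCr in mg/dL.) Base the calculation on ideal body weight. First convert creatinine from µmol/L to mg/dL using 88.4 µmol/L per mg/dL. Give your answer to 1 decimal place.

SCr = 186 / 88.4 = 2.104 mg/dL
CrCl = (140 − 67) × 53.3 / (72 × 2.104) = 3890.9 / 151.49 ≈ 25.7 mL/min

25.7 mL/min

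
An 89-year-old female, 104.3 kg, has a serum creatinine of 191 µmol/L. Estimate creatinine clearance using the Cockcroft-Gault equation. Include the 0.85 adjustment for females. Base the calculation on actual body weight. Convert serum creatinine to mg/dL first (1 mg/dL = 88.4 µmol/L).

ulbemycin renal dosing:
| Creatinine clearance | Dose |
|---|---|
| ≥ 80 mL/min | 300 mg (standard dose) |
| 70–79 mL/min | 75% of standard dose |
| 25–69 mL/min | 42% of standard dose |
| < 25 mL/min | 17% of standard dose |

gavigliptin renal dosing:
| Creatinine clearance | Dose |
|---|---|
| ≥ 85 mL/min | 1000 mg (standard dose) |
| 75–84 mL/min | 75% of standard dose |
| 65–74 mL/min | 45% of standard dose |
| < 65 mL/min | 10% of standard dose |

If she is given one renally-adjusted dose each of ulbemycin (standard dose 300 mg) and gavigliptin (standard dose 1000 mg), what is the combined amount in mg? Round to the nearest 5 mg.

SCr = 191 / 88.4 = 2.161 mg/dL
CrCl = (140 − 89) × 104.3 / (72 × 2.161) × 0.85 = 5319.3 / 155.59 × 0.85 ≈ 29.1 mL/min
CrCl ≈ 29 mL/min.
ulbemycin: 25–69 mL/min → 42% of 300 mg = 126 mg.
gavigliptin: < 65 mL/min → 10% of 1000 mg = 100 mg.
Total = 126 + 100 = 226 mg.

225 mg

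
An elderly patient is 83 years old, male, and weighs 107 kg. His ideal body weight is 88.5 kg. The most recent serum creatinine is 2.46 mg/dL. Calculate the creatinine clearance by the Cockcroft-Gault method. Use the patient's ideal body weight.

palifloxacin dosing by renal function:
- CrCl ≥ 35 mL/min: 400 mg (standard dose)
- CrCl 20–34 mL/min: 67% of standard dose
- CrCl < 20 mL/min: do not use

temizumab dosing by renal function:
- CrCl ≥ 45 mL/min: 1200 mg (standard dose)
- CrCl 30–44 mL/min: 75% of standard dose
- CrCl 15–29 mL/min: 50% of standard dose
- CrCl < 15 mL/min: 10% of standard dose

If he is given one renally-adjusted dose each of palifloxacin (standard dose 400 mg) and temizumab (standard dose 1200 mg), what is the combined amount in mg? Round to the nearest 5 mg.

CrCl = (140 − 83) × 88.5 / (72 × 2.46) = 5044.5 / 177.12 ≈ 28.5 mL/min
CrCl ≈ 28 mL/min.
palifloxacin: 20–34 mL/min → 67% of 400 mg = 268 mg.
temizumab: 15–29 mL/min → 50% of 1200 mg = 600 mg.
Total = 268 + 600 = 868 mg.

870 mg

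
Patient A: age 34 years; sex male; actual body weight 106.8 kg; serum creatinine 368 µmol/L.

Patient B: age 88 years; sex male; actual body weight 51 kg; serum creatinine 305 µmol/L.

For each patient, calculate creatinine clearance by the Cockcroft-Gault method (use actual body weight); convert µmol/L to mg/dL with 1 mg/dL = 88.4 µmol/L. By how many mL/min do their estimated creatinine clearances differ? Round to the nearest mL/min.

27 mL/min

Patient A: SCr = 368 / 88.4 = 4.163 mg/dL
Patient A: CrCl = (140 − 34) × 106.8 / (72 × 4.163) = 11320.8 / 299.74 ≈ 37.8 mL/min
Patient B: SCr = 305 / 88.4 = 3.45 mg/dL
Patient B: CrCl = (140 − 88) × 51 / (72 × 3.45) = 2652.0 / 248.40 ≈ 10.7 mL/min
|37.8 − 10.7| = 27.1 mL/min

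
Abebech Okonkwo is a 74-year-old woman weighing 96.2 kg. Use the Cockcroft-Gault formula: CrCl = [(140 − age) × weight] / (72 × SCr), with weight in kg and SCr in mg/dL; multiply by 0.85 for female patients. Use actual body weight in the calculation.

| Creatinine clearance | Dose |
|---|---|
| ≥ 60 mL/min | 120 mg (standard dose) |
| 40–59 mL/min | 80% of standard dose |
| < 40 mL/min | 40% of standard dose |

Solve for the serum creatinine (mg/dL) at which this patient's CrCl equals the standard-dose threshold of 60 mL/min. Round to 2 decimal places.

1.25 mg/dL

Standard dose requires CrCl ≥ 60 mL/min.
Set (140 − 74) × 96.2 × 0.85 / (72 × SCr) = 60
SCr = (140 − 74) × 96.2 × 0.85 / (72 × 60) = 1.249 mg/dL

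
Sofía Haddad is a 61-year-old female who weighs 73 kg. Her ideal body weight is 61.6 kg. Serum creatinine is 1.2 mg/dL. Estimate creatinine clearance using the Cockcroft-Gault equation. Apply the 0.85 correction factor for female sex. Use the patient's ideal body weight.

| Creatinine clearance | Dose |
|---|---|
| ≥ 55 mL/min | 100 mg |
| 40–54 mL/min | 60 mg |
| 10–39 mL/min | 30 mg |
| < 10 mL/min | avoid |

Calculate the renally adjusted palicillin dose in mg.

CrCl = (140 − 61) × 61.6 / (72 × 1.2) × 0.85 = 4866.4 / 86.40 × 0.85 ≈ 47.9 mL/min
CrCl ≈ 48 mL/min → bracket 40–54 mL/min.
Dose for this bracket: 60 mg.

60 mg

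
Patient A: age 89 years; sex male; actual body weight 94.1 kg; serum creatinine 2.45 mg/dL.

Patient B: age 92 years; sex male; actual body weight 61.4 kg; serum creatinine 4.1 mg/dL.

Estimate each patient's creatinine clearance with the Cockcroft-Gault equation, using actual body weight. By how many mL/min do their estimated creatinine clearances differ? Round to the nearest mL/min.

17 mL/min

Patient A: CrCl = (140 − 89) × 94.1 / (72 × 2.45) = 4799.1 / 176.40 ≈ 27.2 mL/min
Patient B: CrCl = (140 − 92) × 61.4 / (72 × 4.1) = 2947.2 / 295.20 ≈ 10.0 mL/min
|27.2 − 10.0| = 17.2 mL/min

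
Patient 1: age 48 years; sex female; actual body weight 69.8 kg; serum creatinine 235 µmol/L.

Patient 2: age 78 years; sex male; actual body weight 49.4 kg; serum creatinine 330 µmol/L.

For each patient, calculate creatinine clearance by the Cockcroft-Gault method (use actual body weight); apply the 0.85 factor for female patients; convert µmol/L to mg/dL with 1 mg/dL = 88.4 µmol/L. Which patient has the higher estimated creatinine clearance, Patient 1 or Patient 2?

Patient 1

Patient 1: SCr = 235 / 88.4 = 2.658 mg/dL
Patient 1: CrCl = (140 − 48) × 69.8 / (72 × 2.658) × 0.85 = 6421.6 / 191.38 × 0.85 ≈ 28.5 mL/min
Patient 2: SCr = 330 / 88.4 = 3.733 mg/dL
Patient 2: CrCl = (140 − 78) × 49.4 / (72 × 3.733) = 3062.8 / 268.78 ≈ 11.4 mL/min
28.5 vs 11.4 mL/min → Patient 1 is higher.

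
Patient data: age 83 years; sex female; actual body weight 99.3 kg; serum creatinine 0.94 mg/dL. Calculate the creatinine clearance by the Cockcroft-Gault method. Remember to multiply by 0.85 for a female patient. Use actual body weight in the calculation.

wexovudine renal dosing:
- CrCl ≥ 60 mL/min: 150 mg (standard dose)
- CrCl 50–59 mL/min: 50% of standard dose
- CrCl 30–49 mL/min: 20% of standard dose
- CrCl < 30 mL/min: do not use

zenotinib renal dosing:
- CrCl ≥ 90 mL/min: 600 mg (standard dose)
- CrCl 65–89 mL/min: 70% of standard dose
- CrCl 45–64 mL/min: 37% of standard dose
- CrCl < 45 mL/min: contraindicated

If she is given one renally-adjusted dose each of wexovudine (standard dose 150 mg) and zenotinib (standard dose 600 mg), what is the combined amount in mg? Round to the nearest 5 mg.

CrCl = (140 − 83) × 99.3 / (72 × 0.94) × 0.85 = 5660.1 / 67.68 × 0.85 ≈ 71.1 mL/min
CrCl ≈ 71 mL/min.
wexovudine: ≥ 60 mL/min → 100% of 150 mg = 150 mg.
zenotinib: 65–89 mL/min → 70% of 600 mg = 420 mg.
Total = 150 + 420 = 570 mg.

570 mg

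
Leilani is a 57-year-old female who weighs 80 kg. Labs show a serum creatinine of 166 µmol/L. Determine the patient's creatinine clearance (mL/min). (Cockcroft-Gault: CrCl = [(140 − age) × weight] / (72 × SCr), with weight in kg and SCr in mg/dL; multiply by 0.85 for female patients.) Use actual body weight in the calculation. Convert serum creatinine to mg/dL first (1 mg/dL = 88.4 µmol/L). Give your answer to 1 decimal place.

SCr = 166 / 88.4 = 1.878 mg/dL
CrCl = (140 − 57) × 80 / (72 × 1.878) × 0.85 = 6640.0 / 135.22 × 0.85 ≈ 41.7 mL/min

41.7 mL/min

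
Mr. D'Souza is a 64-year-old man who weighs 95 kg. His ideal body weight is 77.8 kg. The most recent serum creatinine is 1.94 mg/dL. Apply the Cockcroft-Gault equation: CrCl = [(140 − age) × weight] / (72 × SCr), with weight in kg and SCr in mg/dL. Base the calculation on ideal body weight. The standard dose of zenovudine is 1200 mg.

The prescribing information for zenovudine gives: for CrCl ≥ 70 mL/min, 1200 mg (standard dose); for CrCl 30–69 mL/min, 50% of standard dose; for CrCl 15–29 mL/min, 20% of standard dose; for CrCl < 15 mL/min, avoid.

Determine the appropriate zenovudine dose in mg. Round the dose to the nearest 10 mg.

CrCl = (140 − 64) × 77.8 / (72 × 1.94) = 5912.8 / 139.68 ≈ 42.3 mL/min
CrCl ≈ 42 mL/min → bracket 30–69 mL/min.
50% of 1200 mg = 600 mg

600 mg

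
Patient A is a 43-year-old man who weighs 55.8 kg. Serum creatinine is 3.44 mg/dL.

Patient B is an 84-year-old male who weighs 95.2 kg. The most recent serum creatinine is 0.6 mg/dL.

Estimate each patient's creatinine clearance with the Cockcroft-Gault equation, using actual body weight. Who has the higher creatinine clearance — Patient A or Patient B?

Patient B

Patient A: CrCl = (140 − 43) × 55.8 / (72 × 3.44) = 5412.6 / 247.68 ≈ 21.9 mL/min
Patient B: CrCl = (140 − 84) × 95.2 / (72 × 0.6) = 5331.2 / 43.20 ≈ 123.4 mL/min
21.9 vs 123.4 mL/min → Patient B is higher.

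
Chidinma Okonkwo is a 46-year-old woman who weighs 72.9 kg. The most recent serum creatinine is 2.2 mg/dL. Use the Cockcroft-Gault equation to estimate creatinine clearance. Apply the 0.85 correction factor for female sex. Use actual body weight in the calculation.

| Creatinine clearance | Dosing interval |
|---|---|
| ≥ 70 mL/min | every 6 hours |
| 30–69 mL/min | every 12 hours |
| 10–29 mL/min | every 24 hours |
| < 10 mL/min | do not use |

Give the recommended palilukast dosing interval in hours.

CrCl = (140 − 46) × 72.9 / (72 × 2.2) × 0.85 = 6852.6 / 158.40 × 0.85 ≈ 36.8 mL/min
CrCl ≈ 37 mL/min → bracket 30–69 mL/min → every 12 hours.

every 12 hours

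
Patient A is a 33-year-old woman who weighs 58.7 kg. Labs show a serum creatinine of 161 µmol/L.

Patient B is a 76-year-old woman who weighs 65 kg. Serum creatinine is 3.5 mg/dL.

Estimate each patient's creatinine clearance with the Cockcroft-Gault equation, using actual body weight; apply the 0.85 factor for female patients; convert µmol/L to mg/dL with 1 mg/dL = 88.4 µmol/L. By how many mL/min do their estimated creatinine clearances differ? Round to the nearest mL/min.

Patient A: SCr = 161 / 88.4 = 1.821 mg/dL
Patient A: CrCl = (140 − 33) × 58.7 / (72 × 1.821) × 0.85 = 6280.9 / 131.11 × 0.85 ≈ 40.7 mL/min
Patient B: CrCl = (140 − 76) × 65 / (72 × 3.5) × 0.85 = 4160.0 / 252.00 × 0.85 ≈ 14.0 mL/min
|40.7 − 14.0| = 26.7 mL/min

27 mL/min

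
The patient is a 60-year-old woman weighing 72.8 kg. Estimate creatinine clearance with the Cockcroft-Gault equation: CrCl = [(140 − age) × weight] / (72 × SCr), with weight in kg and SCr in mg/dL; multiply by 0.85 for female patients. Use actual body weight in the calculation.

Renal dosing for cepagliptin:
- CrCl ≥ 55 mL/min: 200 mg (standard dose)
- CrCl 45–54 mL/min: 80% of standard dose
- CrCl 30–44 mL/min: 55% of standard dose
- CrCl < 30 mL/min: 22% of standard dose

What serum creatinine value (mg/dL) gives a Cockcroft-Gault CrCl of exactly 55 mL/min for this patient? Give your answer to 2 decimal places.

Standard dose requires CrCl ≥ 55 mL/min.
Set (140 − 60) × 72.8 × 0.85 / (72 × SCr) = 55
SCr = (140 − 60) × 72.8 × 0.85 / (72 × 55) = 1.250 mg/dL

1.25 mg/dL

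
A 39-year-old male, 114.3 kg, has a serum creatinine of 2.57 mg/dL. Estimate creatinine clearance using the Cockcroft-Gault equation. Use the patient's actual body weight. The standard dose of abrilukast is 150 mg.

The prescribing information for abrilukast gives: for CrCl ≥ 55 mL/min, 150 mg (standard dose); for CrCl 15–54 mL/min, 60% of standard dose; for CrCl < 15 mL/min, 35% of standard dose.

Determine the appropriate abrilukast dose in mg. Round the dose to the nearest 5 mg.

150 mg

CrCl = (140 − 39) × 114.3 / (72 × 2.57) = 11544.3 / 185.04 ≈ 62.4 mL/min
CrCl ≈ 62 mL/min → bracket ≥ 55 mL/min.
100% of 150 mg = 150 mg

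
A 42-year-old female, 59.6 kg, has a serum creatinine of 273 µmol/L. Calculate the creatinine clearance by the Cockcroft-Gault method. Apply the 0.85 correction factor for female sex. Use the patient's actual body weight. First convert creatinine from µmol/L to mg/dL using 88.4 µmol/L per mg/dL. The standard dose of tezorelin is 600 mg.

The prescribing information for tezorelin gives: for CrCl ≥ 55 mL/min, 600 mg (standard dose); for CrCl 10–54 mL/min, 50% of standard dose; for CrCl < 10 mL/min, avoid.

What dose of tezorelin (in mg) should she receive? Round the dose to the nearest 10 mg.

SCr = 273 / 88.4 = 3.088 mg/dL
CrCl = (140 − 42) × 59.6 / (72 × 3.088) × 0.85 = 5840.8 / 222.34 × 0.85 ≈ 22.3 mL/min
CrCl ≈ 22 mL/min → bracket 10–54 mL/min.
50% of 600 mg = 300 mg

300 mg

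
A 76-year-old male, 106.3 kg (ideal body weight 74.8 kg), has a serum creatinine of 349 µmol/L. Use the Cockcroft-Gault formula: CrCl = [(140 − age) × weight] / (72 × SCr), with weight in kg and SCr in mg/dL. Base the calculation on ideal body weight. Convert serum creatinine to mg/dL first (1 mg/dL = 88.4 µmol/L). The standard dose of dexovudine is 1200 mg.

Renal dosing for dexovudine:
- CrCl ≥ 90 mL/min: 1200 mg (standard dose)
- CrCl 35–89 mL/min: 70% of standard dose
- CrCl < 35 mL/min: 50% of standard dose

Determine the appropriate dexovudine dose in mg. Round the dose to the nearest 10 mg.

600 mg

SCr = 349 / 88.4 = 3.948 mg/dL
CrCl = (140 − 76) × 74.8 / (72 × 3.948) = 4787.2 / 284.26 ≈ 16.8 mL/min
CrCl ≈ 17 mL/min → bracket < 35 mL/min.
50% of 1200 mg = 600 mg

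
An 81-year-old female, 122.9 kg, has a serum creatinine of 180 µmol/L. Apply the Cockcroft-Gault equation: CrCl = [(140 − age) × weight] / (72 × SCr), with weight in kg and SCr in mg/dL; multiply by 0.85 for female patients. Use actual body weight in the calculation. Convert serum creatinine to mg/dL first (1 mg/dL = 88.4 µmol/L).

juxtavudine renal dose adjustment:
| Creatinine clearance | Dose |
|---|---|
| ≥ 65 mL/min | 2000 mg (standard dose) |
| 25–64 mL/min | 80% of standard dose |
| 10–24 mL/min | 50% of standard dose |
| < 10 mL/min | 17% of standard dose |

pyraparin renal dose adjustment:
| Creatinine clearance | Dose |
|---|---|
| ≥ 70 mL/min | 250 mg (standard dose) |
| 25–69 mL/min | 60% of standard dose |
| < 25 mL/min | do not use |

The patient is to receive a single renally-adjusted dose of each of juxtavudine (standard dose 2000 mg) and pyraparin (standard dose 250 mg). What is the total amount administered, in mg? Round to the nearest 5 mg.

1750 mg

SCr = 180 / 88.4 = 2.036 mg/dL
CrCl = (140 − 81) × 122.9 / (72 × 2.036) × 0.85 = 7251.1 / 146.59 × 0.85 ≈ 42.0 mL/min
CrCl ≈ 42 mL/min.
juxtavudine: 25–64 mL/min → 80% of 2000 mg = 1600 mg.
pyraparin: 25–69 mL/min → 60% of 250 mg = 150 mg.
Total = 1600 + 150 = 1750 mg.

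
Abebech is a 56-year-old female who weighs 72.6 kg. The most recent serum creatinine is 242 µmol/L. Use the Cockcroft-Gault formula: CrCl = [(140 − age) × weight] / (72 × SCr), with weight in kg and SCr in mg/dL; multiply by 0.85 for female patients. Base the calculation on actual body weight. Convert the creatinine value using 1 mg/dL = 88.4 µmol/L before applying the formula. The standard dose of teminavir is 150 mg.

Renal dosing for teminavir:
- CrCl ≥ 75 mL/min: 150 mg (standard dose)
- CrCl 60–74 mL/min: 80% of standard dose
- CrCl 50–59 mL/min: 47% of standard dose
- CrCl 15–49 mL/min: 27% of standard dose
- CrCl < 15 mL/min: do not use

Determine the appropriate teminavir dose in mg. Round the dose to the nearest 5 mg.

40 mg

SCr = 242 / 88.4 = 2.738 mg/dL
CrCl = (140 − 56) × 72.6 / (72 × 2.738) × 0.85 = 6098.4 / 197.14 × 0.85 ≈ 26.3 mL/min
CrCl ≈ 26 mL/min → bracket 15–49 mL/min.
27% of 150 mg = 40.5 mg → 40 mg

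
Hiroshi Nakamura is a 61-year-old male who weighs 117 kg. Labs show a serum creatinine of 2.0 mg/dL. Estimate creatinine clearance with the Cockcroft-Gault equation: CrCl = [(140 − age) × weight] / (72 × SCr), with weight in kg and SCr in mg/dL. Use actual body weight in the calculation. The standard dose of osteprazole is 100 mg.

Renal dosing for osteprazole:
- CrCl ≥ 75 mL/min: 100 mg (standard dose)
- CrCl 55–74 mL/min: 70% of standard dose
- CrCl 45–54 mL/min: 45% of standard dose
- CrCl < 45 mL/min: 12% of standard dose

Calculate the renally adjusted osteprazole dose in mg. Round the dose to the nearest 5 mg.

CrCl = (140 − 61) × 117 / (72 × 2) = 9243.0 / 144.00 ≈ 64.2 mL/min
CrCl ≈ 64 mL/min → bracket 55–74 mL/min.
70% of 100 mg = 70 mg

70 mg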